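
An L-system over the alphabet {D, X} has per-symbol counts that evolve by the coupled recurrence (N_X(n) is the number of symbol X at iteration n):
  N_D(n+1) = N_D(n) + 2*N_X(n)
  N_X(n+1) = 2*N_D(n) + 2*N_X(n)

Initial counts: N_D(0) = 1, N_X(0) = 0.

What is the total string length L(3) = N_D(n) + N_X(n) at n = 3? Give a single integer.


Step 0: N_D=1, N_X=0, L=1
Step 1: N_D=1, N_X=2, L=3
Step 2: N_D=5, N_X=6, L=11
Step 3: N_D=17, N_X=22, L=39

Answer: 39


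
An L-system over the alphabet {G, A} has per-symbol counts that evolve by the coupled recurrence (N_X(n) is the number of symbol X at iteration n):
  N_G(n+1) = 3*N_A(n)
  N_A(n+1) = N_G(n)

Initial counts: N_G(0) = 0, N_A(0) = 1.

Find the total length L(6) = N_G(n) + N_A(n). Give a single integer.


Step 0: N_G=0, N_A=1, L=1
Step 1: N_G=3, N_A=0, L=3
Step 2: N_G=0, N_A=3, L=3
Step 3: N_G=9, N_A=0, L=9
Step 4: N_G=0, N_A=9, L=9
Step 5: N_G=27, N_A=0, L=27
Step 6: N_G=0, N_A=27, L=27

Answer: 27


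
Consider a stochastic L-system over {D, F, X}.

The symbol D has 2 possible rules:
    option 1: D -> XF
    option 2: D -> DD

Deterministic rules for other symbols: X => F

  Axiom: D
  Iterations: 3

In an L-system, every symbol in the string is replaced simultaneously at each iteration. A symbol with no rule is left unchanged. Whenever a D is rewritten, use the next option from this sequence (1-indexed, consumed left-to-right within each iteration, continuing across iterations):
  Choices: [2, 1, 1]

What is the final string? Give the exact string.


Step 0: D
Step 1: DD  (used choices [2])
Step 2: XFXF  (used choices [1, 1])
Step 3: FFFF  (used choices [])

Answer: FFFF


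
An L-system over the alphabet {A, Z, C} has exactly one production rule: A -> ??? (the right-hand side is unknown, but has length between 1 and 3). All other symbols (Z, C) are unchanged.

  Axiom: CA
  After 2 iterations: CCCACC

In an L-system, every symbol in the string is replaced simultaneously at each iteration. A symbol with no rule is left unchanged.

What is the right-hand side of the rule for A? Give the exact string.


Trying A -> CAC:
  Step 0: CA
  Step 1: CCAC
  Step 2: CCCACC
Matches the given result.

Answer: CAC


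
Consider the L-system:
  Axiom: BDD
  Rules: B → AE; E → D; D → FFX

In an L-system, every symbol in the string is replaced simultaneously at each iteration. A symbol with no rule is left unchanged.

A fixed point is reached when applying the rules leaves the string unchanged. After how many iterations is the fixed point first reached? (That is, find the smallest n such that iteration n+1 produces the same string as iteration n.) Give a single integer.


Step 0: BDD
Step 1: AEFFXFFX
Step 2: ADFFXFFX
Step 3: AFFXFFXFFX
Step 4: AFFXFFXFFX  (unchanged — fixed point at step 3)

Answer: 3


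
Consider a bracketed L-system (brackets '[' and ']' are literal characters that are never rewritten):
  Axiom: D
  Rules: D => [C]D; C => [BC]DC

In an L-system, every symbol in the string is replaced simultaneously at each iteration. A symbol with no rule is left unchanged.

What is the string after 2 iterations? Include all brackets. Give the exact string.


Step 0: D
Step 1: [C]D
Step 2: [[BC]DC][C]D

Answer: [[BC]DC][C]D


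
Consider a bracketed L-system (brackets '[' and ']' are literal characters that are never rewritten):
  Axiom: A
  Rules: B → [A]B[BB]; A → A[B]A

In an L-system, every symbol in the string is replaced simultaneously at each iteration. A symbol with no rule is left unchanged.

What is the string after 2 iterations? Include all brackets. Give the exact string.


Answer: A[B]A[[A]B[BB]]A[B]A

Derivation:
Step 0: A
Step 1: A[B]A
Step 2: A[B]A[[A]B[BB]]A[B]A


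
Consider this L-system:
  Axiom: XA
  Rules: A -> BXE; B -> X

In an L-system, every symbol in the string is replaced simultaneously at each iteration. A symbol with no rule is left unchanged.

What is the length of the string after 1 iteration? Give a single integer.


Step 0: length = 2
Step 1: length = 4

Answer: 4


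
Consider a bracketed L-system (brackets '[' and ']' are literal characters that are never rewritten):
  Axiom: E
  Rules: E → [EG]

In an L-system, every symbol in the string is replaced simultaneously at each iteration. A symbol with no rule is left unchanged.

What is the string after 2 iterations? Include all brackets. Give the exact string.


Step 0: E
Step 1: [EG]
Step 2: [[EG]G]

Answer: [[EG]G]


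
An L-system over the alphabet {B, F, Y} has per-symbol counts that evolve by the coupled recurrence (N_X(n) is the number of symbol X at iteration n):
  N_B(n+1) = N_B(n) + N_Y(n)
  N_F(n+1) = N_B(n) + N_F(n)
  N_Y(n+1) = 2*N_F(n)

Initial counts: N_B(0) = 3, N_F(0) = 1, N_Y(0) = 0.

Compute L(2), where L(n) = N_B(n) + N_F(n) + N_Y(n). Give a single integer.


Step 0: N_B=3, N_F=1, N_Y=0, L=4
Step 1: N_B=3, N_F=4, N_Y=2, L=9
Step 2: N_B=5, N_F=7, N_Y=8, L=20

Answer: 20


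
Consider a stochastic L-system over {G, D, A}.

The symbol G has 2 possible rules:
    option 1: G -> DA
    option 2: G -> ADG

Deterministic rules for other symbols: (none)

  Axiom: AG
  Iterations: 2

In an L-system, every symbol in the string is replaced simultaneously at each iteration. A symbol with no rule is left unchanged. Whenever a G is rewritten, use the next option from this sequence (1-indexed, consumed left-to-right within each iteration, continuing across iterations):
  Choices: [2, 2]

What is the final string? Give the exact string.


Answer: AADADG

Derivation:
Step 0: AG
Step 1: AADG  (used choices [2])
Step 2: AADADG  (used choices [2])


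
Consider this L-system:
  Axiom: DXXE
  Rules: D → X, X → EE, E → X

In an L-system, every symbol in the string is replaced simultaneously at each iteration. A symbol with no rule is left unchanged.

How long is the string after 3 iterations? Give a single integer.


Step 0: length = 4
Step 1: length = 6
Step 2: length = 8
Step 3: length = 12

Answer: 12


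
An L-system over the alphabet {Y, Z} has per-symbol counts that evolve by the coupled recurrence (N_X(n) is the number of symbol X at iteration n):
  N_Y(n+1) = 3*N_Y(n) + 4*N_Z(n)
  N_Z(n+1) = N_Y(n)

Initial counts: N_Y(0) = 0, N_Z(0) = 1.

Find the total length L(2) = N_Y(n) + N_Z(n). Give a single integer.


Step 0: N_Y=0, N_Z=1, L=1
Step 1: N_Y=4, N_Z=0, L=4
Step 2: N_Y=12, N_Z=4, L=16

Answer: 16


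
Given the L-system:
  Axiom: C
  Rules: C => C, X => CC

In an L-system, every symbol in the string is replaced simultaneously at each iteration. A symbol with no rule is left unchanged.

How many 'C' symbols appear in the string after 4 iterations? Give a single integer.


Answer: 1

Derivation:
Step 0: C  (1 'C')
Step 1: C  (1 'C')
Step 2: C  (1 'C')
Step 3: C  (1 'C')
Step 4: C  (1 'C')


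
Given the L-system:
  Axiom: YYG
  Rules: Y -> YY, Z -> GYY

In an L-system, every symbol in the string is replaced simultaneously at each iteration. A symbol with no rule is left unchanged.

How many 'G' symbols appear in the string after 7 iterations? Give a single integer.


Answer: 1

Derivation:
Step 0: YYG  (1 'G')
Step 1: YYYYG  (1 'G')
Step 2: YYYYYYYYG  (1 'G')
Step 3: YYYYYYYYYYYYYYYYG  (1 'G')
Step 4: YYYYYYYYYYYYYYYYYYYYYYYYYYYYYYYYG  (1 'G')
Step 5: YYYYYYYYYYYYYYYYYYYYYYYYYYYYYYYYYYYYYYYYYYYYYYYYYYYYYYYYYYYYYYYYG  (1 'G')
Step 6: YYYYYYYYYYYYYYYYYYYYYYYYYYYYYYYYYYYYYYYYYYYYYYYYYYYYYYYYYYYYYYYYYYYYYYYYYYYYYYYYYYYYYYYYYYYYYYYYYYYYYYYYYYYYYYYYYYYYYYYYYYYYYYYYG  (1 'G')
Step 7: YYYYYYYYYYYYYYYYYYYYYYYYYYYYYYYYYYYYYYYYYYYYYYYYYYYYYYYYYYYYYYYYYYYYYYYYYYYYYYYYYYYYYYYYYYYYYYYYYYYYYYYYYYYYYYYYYYYYYYYYYYYYYYYYYYYYYYYYYYYYYYYYYYYYYYYYYYYYYYYYYYYYYYYYYYYYYYYYYYYYYYYYYYYYYYYYYYYYYYYYYYYYYYYYYYYYYYYYYYYYYYYYYYYYYYYYYYYYYYYYYYYYYYYYYYYYYYYYG  (1 'G')


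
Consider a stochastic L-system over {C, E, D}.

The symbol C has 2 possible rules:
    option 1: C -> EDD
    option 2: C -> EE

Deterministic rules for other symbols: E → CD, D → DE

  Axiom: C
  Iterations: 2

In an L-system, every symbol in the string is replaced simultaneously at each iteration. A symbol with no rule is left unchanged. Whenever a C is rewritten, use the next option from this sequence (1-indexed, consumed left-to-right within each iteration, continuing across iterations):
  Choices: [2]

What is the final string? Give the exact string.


Step 0: C
Step 1: EE  (used choices [2])
Step 2: CDCD  (used choices [])

Answer: CDCD


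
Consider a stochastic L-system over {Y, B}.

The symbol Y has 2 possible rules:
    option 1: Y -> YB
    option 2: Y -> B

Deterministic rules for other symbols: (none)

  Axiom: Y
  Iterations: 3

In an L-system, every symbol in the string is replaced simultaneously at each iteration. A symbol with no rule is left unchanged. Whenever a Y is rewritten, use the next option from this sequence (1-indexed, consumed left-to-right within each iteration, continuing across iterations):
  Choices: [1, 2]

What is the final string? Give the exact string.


Step 0: Y
Step 1: YB  (used choices [1])
Step 2: BB  (used choices [2])
Step 3: BB  (used choices [])

Answer: BB


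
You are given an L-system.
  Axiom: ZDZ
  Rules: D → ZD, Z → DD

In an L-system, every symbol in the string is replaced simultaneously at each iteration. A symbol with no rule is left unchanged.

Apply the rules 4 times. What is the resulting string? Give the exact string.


Answer: ZDZDDDZDZDZDDDZDDDZDDDZDZDZDDDZDZDZDDDZDZDZDDDZD

Derivation:
Step 0: ZDZ
Step 1: DDZDDD
Step 2: ZDZDDDZDZDZD
Step 3: DDZDDDZDZDZDDDZDDDZDDDZD
Step 4: ZDZDDDZDZDZDDDZDDDZDDDZDZDZDDDZDZDZDDDZDZDZDDDZD


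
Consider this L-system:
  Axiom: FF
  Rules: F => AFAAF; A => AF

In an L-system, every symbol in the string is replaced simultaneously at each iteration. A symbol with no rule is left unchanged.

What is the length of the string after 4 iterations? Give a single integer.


Step 0: length = 2
Step 1: length = 10
Step 2: length = 32
Step 3: length = 106
Step 4: length = 350

Answer: 350


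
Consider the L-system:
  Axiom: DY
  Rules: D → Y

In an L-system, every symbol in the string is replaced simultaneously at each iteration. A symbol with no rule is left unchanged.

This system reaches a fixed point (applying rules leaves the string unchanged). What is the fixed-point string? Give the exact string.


Step 0: DY
Step 1: YY
Step 2: YY  (unchanged — fixed point at step 1)

Answer: YY


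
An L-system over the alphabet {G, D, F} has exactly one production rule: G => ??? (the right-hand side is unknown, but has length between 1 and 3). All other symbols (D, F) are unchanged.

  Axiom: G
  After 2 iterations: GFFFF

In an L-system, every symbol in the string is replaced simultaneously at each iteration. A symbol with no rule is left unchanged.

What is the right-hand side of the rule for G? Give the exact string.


Answer: GFF

Derivation:
Trying G => GFF:
  Step 0: G
  Step 1: GFF
  Step 2: GFFFF
Matches the given result.


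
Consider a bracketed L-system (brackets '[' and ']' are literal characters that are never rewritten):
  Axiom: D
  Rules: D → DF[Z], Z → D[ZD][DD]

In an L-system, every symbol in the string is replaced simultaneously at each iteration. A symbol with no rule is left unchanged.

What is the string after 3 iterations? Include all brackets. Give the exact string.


Answer: DF[Z]F[D[ZD][DD]]F[DF[Z][D[ZD][DD]DF[Z]][DF[Z]DF[Z]]]

Derivation:
Step 0: D
Step 1: DF[Z]
Step 2: DF[Z]F[D[ZD][DD]]
Step 3: DF[Z]F[D[ZD][DD]]F[DF[Z][D[ZD][DD]DF[Z]][DF[Z]DF[Z]]]


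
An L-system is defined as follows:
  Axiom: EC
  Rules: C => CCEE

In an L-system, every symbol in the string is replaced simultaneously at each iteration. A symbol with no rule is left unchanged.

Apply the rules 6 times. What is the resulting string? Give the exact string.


Step 0: EC
Step 1: ECCEE
Step 2: ECCEECCEEEE
Step 3: ECCEECCEEEECCEECCEEEEEE
Step 4: ECCEECCEEEECCEECCEEEEEECCEECCEEEECCEECCEEEEEEEE
Step 5: ECCEECCEEEECCEECCEEEEEECCEECCEEEECCEECCEEEEEEEECCEECCEEEECCEECCEEEEEECCEECCEEEECCEECCEEEEEEEEEE
Step 6: ECCEECCEEEECCEECCEEEEEECCEECCEEEECCEECCEEEEEEEECCEECCEEEECCEECCEEEEEECCEECCEEEECCEECCEEEEEEEEEECCEECCEEEECCEECCEEEEEECCEECCEEEECCEECCEEEEEEEECCEECCEEEECCEECCEEEEEECCEECCEEEECCEECCEEEEEEEEEEEE

Answer: ECCEECCEEEECCEECCEEEEEECCEECCEEEECCEECCEEEEEEEECCEECCEEEECCEECCEEEEEECCEECCEEEECCEECCEEEEEEEEEECCEECCEEEECCEECCEEEEEECCEECCEEEECCEECCEEEEEEEECCEECCEEEECCEECCEEEEEECCEECCEEEECCEECCEEEEEEEEEEEE


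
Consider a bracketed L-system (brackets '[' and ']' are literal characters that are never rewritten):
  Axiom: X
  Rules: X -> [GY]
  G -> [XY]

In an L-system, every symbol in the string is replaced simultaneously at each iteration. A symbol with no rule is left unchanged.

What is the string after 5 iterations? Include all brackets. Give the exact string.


Answer: [[[[[GY]Y]Y]Y]Y]

Derivation:
Step 0: X
Step 1: [GY]
Step 2: [[XY]Y]
Step 3: [[[GY]Y]Y]
Step 4: [[[[XY]Y]Y]Y]
Step 5: [[[[[GY]Y]Y]Y]Y]


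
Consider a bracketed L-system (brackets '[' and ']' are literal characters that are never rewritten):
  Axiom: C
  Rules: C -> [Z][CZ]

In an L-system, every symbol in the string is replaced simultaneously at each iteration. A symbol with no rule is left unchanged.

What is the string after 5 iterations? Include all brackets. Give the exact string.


Answer: [Z][[Z][[Z][[Z][[Z][CZ]Z]Z]Z]Z]

Derivation:
Step 0: C
Step 1: [Z][CZ]
Step 2: [Z][[Z][CZ]Z]
Step 3: [Z][[Z][[Z][CZ]Z]Z]
Step 4: [Z][[Z][[Z][[Z][CZ]Z]Z]Z]
Step 5: [Z][[Z][[Z][[Z][[Z][CZ]Z]Z]Z]Z]


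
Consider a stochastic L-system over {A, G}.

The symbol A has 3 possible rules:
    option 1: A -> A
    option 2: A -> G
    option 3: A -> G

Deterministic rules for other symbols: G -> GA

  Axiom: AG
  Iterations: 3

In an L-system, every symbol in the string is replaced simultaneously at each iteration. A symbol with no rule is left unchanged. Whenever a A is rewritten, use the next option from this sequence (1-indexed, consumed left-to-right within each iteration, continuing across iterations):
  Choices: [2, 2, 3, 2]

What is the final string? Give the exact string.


Step 0: AG
Step 1: GGA  (used choices [2])
Step 2: GAGAG  (used choices [2])
Step 3: GAGGAGGA  (used choices [3, 2])

Answer: GAGGAGGA


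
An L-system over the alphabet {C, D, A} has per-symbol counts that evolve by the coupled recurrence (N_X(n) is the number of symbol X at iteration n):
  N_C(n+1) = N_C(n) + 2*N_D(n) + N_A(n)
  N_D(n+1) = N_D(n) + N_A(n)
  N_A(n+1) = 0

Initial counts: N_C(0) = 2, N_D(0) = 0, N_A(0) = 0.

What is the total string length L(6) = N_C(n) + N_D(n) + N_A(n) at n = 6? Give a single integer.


Answer: 2

Derivation:
Step 0: N_C=2, N_D=0, N_A=0, L=2
Step 1: N_C=2, N_D=0, N_A=0, L=2
Step 2: N_C=2, N_D=0, N_A=0, L=2
Step 3: N_C=2, N_D=0, N_A=0, L=2
Step 4: N_C=2, N_D=0, N_A=0, L=2
Step 5: N_C=2, N_D=0, N_A=0, L=2
Step 6: N_C=2, N_D=0, N_A=0, L=2


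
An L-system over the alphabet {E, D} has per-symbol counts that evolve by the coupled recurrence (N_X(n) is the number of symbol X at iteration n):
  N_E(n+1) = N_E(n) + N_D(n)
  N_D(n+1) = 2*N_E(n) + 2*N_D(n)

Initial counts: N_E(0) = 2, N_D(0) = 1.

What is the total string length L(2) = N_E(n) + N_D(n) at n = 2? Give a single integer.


Answer: 27

Derivation:
Step 0: N_E=2, N_D=1, L=3
Step 1: N_E=3, N_D=6, L=9
Step 2: N_E=9, N_D=18, L=27


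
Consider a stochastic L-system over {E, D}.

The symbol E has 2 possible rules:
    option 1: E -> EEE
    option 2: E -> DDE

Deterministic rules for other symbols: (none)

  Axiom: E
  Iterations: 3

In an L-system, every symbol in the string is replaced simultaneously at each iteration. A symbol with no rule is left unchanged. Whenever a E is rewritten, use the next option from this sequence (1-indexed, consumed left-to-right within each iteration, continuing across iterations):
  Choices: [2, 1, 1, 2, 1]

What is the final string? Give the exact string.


Answer: DDEEEDDEEEE

Derivation:
Step 0: E
Step 1: DDE  (used choices [2])
Step 2: DDEEE  (used choices [1])
Step 3: DDEEEDDEEEE  (used choices [1, 2, 1])


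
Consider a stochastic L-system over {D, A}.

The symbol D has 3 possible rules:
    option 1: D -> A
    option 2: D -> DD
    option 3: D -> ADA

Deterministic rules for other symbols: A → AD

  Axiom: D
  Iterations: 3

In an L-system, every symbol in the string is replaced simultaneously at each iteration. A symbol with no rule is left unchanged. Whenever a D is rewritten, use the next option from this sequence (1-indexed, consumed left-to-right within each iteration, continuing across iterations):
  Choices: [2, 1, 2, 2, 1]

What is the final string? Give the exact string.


Answer: ADDDA

Derivation:
Step 0: D
Step 1: DD  (used choices [2])
Step 2: ADD  (used choices [1, 2])
Step 3: ADDDA  (used choices [2, 1])


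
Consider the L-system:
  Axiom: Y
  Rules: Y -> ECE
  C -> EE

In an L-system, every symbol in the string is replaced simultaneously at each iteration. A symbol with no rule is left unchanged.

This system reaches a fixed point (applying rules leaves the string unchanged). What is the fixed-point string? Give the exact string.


Step 0: Y
Step 1: ECE
Step 2: EEEE
Step 3: EEEE  (unchanged — fixed point at step 2)

Answer: EEEE


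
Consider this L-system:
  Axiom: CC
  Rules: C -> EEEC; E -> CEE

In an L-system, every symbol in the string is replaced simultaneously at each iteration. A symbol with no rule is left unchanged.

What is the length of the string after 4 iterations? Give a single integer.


Answer: 284

Derivation:
Step 0: length = 2
Step 1: length = 8
Step 2: length = 26
Step 3: length = 86
Step 4: length = 284


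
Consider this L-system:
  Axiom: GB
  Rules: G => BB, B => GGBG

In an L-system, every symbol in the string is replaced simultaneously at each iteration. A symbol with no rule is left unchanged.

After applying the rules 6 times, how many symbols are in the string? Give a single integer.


Step 0: length = 2
Step 1: length = 6
Step 2: length = 18
Step 3: length = 54
Step 4: length = 162
Step 5: length = 486
Step 6: length = 1458

Answer: 1458


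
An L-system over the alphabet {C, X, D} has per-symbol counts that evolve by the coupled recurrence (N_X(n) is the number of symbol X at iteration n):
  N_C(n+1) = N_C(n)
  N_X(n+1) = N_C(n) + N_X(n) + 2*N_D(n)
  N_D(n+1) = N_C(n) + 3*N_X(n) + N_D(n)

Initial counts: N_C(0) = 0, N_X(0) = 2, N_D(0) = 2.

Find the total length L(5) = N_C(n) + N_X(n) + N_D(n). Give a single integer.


Step 0: N_C=0, N_X=2, N_D=2, L=4
Step 1: N_C=0, N_X=6, N_D=8, L=14
Step 2: N_C=0, N_X=22, N_D=26, L=48
Step 3: N_C=0, N_X=74, N_D=92, L=166
Step 4: N_C=0, N_X=258, N_D=314, L=572
Step 5: N_C=0, N_X=886, N_D=1088, L=1974

Answer: 1974


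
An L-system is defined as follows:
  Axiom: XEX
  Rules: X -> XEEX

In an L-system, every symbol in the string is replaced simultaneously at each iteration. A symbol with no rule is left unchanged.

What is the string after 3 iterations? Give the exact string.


Step 0: XEX
Step 1: XEEXEXEEX
Step 2: XEEXEEXEEXEXEEXEEXEEX
Step 3: XEEXEEXEEXEEXEEXEEXEEXEXEEXEEXEEXEEXEEXEEXEEX

Answer: XEEXEEXEEXEEXEEXEEXEEXEXEEXEEXEEXEEXEEXEEXEEX


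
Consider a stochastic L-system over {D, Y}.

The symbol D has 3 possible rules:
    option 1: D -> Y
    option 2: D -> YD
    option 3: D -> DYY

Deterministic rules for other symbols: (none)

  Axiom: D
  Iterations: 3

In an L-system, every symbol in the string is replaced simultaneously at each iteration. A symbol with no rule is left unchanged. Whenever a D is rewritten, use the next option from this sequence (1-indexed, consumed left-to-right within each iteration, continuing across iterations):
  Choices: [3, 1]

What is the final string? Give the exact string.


Step 0: D
Step 1: DYY  (used choices [3])
Step 2: YYY  (used choices [1])
Step 3: YYY  (used choices [])

Answer: YYY


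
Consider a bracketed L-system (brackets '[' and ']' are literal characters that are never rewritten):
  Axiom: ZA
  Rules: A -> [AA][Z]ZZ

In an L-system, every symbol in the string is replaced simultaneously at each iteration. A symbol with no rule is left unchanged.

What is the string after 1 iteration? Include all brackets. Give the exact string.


Answer: Z[AA][Z]ZZ

Derivation:
Step 0: ZA
Step 1: Z[AA][Z]ZZ


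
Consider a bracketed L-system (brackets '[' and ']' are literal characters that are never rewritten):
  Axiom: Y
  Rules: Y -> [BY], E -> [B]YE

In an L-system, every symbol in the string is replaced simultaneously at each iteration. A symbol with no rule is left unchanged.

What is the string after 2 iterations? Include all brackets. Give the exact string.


Step 0: Y
Step 1: [BY]
Step 2: [B[BY]]

Answer: [B[BY]]


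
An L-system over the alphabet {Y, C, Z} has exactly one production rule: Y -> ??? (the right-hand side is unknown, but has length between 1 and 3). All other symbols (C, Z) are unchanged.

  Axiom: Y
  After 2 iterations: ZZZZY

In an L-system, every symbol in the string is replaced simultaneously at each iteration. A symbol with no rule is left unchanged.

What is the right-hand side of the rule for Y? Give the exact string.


Trying Y -> ZZY:
  Step 0: Y
  Step 1: ZZY
  Step 2: ZZZZY
Matches the given result.

Answer: ZZY


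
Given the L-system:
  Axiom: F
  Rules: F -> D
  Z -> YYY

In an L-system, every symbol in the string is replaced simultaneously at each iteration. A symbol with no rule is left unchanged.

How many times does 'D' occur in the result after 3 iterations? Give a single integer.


Answer: 1

Derivation:
Step 0: F  (0 'D')
Step 1: D  (1 'D')
Step 2: D  (1 'D')
Step 3: D  (1 'D')


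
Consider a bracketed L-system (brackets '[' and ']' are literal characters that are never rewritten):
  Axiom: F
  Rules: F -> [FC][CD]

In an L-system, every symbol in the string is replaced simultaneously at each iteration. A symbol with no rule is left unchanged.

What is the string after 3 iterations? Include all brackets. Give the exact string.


Step 0: F
Step 1: [FC][CD]
Step 2: [[FC][CD]C][CD]
Step 3: [[[FC][CD]C][CD]C][CD]

Answer: [[[FC][CD]C][CD]C][CD]


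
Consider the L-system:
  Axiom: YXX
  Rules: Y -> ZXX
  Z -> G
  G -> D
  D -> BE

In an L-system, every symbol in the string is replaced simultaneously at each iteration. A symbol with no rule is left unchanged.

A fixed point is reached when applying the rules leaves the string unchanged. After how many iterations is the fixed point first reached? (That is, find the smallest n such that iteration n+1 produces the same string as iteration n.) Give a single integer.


Answer: 4

Derivation:
Step 0: YXX
Step 1: ZXXXX
Step 2: GXXXX
Step 3: DXXXX
Step 4: BEXXXX
Step 5: BEXXXX  (unchanged — fixed point at step 4)


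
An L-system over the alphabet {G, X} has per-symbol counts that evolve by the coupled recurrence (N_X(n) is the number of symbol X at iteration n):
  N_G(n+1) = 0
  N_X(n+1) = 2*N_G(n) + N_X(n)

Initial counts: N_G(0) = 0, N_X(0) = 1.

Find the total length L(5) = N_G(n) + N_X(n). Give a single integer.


Step 0: N_G=0, N_X=1, L=1
Step 1: N_G=0, N_X=1, L=1
Step 2: N_G=0, N_X=1, L=1
Step 3: N_G=0, N_X=1, L=1
Step 4: N_G=0, N_X=1, L=1
Step 5: N_G=0, N_X=1, L=1

Answer: 1


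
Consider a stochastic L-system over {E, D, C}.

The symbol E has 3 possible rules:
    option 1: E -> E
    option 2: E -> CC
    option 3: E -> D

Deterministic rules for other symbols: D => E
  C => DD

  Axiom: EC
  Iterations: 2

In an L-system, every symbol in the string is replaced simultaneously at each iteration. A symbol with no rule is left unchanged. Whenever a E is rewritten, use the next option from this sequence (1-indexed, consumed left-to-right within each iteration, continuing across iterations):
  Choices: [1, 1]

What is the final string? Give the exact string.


Answer: EEE

Derivation:
Step 0: EC
Step 1: EDD  (used choices [1])
Step 2: EEE  (used choices [1])


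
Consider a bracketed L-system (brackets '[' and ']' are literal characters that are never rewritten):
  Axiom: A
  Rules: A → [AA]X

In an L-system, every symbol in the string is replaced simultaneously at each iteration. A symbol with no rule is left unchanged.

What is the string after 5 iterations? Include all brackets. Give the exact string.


Answer: [[[[[AA]X[AA]X]X[[AA]X[AA]X]X]X[[[AA]X[AA]X]X[[AA]X[AA]X]X]X]X[[[[AA]X[AA]X]X[[AA]X[AA]X]X]X[[[AA]X[AA]X]X[[AA]X[AA]X]X]X]X]X

Derivation:
Step 0: A
Step 1: [AA]X
Step 2: [[AA]X[AA]X]X
Step 3: [[[AA]X[AA]X]X[[AA]X[AA]X]X]X
Step 4: [[[[AA]X[AA]X]X[[AA]X[AA]X]X]X[[[AA]X[AA]X]X[[AA]X[AA]X]X]X]X
Step 5: [[[[[AA]X[AA]X]X[[AA]X[AA]X]X]X[[[AA]X[AA]X]X[[AA]X[AA]X]X]X]X[[[[AA]X[AA]X]X[[AA]X[AA]X]X]X[[[AA]X[AA]X]X[[AA]X[AA]X]X]X]X]X


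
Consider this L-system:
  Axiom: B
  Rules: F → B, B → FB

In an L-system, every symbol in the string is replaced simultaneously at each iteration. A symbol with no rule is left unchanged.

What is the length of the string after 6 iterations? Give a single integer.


Step 0: length = 1
Step 1: length = 2
Step 2: length = 3
Step 3: length = 5
Step 4: length = 8
Step 5: length = 13
Step 6: length = 21

Answer: 21


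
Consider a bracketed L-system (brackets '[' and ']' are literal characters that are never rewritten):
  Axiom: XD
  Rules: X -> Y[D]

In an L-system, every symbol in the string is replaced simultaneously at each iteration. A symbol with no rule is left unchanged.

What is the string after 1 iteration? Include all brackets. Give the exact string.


Answer: Y[D]D

Derivation:
Step 0: XD
Step 1: Y[D]D


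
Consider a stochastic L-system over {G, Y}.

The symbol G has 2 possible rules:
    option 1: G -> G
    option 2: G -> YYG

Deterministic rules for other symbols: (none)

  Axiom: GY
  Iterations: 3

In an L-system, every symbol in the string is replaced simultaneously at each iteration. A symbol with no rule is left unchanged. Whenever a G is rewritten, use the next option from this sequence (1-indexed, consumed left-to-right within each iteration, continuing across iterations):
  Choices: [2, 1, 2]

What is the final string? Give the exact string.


Step 0: GY
Step 1: YYGY  (used choices [2])
Step 2: YYGY  (used choices [1])
Step 3: YYYYGY  (used choices [2])

Answer: YYYYGY


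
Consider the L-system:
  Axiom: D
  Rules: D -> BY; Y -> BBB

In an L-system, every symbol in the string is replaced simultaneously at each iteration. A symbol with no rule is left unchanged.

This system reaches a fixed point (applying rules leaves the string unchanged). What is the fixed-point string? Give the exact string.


Answer: BBBB

Derivation:
Step 0: D
Step 1: BY
Step 2: BBBB
Step 3: BBBB  (unchanged — fixed point at step 2)


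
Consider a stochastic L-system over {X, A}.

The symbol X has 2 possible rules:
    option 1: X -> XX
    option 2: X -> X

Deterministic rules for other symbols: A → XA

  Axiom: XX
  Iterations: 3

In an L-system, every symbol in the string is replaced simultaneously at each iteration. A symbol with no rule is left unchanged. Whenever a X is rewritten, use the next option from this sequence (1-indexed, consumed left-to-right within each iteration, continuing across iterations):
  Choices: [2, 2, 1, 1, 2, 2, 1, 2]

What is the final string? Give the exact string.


Answer: XXXXX

Derivation:
Step 0: XX
Step 1: XX  (used choices [2, 2])
Step 2: XXXX  (used choices [1, 1])
Step 3: XXXXX  (used choices [2, 2, 1, 2])


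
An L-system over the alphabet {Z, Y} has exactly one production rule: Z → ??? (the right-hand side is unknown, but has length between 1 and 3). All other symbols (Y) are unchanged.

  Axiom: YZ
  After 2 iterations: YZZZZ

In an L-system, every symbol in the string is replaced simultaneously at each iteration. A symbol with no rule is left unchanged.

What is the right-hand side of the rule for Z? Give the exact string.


Trying Z → ZZ:
  Step 0: YZ
  Step 1: YZZ
  Step 2: YZZZZ
Matches the given result.

Answer: ZZ


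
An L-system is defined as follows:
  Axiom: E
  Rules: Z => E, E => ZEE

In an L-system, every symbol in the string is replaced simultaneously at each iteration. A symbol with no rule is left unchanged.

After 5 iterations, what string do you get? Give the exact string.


Answer: ZEEEZEEZEEEZEEZEEEZEEZEEZEEEZEEZEEEZEEZEEZEEEZEEZEEEZEEZEEEZEEZEEZEEEZEEZEEEZEEZEEZEEEZEEZEEEZEEZEE

Derivation:
Step 0: E
Step 1: ZEE
Step 2: EZEEZEE
Step 3: ZEEEZEEZEEEZEEZEE
Step 4: EZEEZEEZEEEZEEZEEEZEEZEEZEEEZEEZEEEZEEZEE
Step 5: ZEEEZEEZEEEZEEZEEEZEEZEEZEEEZEEZEEEZEEZEEZEEEZEEZEEEZEEZEEEZEEZEEZEEEZEEZEEEZEEZEEZEEEZEEZEEEZEEZEE


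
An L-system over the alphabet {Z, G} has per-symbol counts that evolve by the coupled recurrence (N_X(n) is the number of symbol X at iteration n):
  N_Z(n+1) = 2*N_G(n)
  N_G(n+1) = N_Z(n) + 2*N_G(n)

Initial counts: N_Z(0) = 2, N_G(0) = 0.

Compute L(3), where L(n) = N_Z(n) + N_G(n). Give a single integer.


Step 0: N_Z=2, N_G=0, L=2
Step 1: N_Z=0, N_G=2, L=2
Step 2: N_Z=4, N_G=4, L=8
Step 3: N_Z=8, N_G=12, L=20

Answer: 20


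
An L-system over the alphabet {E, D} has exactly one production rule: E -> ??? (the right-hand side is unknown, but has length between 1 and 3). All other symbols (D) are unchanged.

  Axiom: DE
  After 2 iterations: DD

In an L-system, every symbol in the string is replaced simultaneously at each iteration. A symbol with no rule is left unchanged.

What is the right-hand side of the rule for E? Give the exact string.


Trying E -> D:
  Step 0: DE
  Step 1: DD
  Step 2: DD
Matches the given result.

Answer: D


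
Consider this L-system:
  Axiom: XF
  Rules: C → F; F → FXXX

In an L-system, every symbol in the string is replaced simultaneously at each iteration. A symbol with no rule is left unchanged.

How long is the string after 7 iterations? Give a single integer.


Step 0: length = 2
Step 1: length = 5
Step 2: length = 8
Step 3: length = 11
Step 4: length = 14
Step 5: length = 17
Step 6: length = 20
Step 7: length = 23

Answer: 23


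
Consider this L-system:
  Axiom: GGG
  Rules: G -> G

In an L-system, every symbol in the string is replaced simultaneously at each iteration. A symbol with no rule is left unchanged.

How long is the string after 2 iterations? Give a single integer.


Answer: 3

Derivation:
Step 0: length = 3
Step 1: length = 3
Step 2: length = 3


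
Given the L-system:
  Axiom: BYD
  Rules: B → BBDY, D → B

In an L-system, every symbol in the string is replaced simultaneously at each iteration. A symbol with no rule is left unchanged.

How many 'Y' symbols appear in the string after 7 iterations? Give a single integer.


Step 0: length=3, 'Y' count=1
Step 1: length=6, 'Y' count=2
Step 2: length=15, 'Y' count=5
Step 3: length=36, 'Y' count=12
Step 4: length=87, 'Y' count=29
Step 5: length=210, 'Y' count=70
Step 6: length=507, 'Y' count=169
Step 7: length=1224, 'Y' count=408
Final string: BBDYBBDYBYBBDYBBDYBYBBDYYBBDYBBDYBYBBDYBBDYBYBBDYYBBDYBBDYBYYBBDYBBDYBYBBDYBBDYBYBBDYYBBDYBBDYBYBBDYBBDYBYBBDYYBBDYBBDYBYYBBDYBBDYBYBBDYBBDYBYBBDYYYBBDYBBDYBYBBDYBBDYBYBBDYYBBDYBBDYBYBBDYBBDYBYBBDYYBBDYBBDYBYYBBDYBBDYBYBBDYBBDYBYBBDYYBBDYBBDYBYBBDYBBDYBYBBDYYBBDYBBDYBYYBBDYBBDYBYBBDYBBDYBYBBDYYYBBDYBBDYBYBBDYBBDYBYBBDYYBBDYBBDYBYBBDYBBDYBYBBDYYBBDYBBDYBYYYBBDYBBDYBYBBDYBBDYBYBBDYYBBDYBBDYBYBBDYBBDYBYBBDYYBBDYBBDYBYYBBDYBBDYBYBBDYBBDYBYBBDYYBBDYBBDYBYBBDYBBDYBYBBDYYBBDYBBDYBYYBBDYBBDYBYBBDYBBDYBYBBDYYYBBDYBBDYBYBBDYBBDYBYBBDYYBBDYBBDYBYBBDYBBDYBYBBDYYBBDYBBDYBYYBBDYBBDYBYBBDYBBDYBYBBDYYBBDYBBDYBYBBDYBBDYBYBBDYYBBDYBBDYBYYBBDYBBDYBYBBDYBBDYBYBBDYYYBBDYBBDYBYBBDYBBDYBYBBDYYBBDYBBDYBYBBDYBBDYBYBBDYYBBDYBBDYBYYYBBDYBBDYBYBBDYBBDYBYBBDYYBBDYBBDYBYBBDYBBDYBYBBDYYBBDYBBDYBYYBBDYBBDYBYBBDYBBDYBYBBDYYBBDYBBDYBYBBDYBBDYBYBBDYYBBDYBBDYBYYBBDYBBDYBYBBDYBBDYBYBBDYYYYYBBDYBBDYBYBBDYBBDYBYBBDYYBBDYBBDYBYBBDYBBDYBYBBDYYBBDYBBDYBYYBBDYBBDYBYBBDYBBDYBYBBDYYBBDYBBDYBYBBDYBBDYBYBBDYYBBDYBBDYBYYBBDYBBDYBYBBDYBBDYBYBBDYYYBBDYBBDYBYBBDYBBDYBYBBDYYBBDYBBDYBYBBDYBBDYBYBBDYYBBDYBBDYBYYBBDYBBDYBYBBDYBBDYBYBBDYYBBDYBBDYBYBBDYBBDYBYBBDYYBBDYBBDYBYYBBDYBBDYBYBBDYBBDYBYBBDYYYBBDYBBDYBYBBDYBBDYBYBBDYYBBDYBBDYBYBBDYBBDYBYBBDYYBBDYBBDYBYYY

Answer: 408


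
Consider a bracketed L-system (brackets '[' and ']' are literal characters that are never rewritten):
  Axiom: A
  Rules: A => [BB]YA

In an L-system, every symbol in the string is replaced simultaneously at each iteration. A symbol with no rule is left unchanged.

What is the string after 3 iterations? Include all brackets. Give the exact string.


Step 0: A
Step 1: [BB]YA
Step 2: [BB]Y[BB]YA
Step 3: [BB]Y[BB]Y[BB]YA

Answer: [BB]Y[BB]Y[BB]YA


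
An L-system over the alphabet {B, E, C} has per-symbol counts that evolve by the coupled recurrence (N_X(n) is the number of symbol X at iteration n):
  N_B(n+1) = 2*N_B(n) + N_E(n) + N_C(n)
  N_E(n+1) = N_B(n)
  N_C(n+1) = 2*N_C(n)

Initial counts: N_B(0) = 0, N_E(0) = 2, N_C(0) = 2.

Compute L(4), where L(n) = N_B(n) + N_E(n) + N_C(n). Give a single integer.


Answer: 168

Derivation:
Step 0: N_B=0, N_E=2, N_C=2, L=4
Step 1: N_B=4, N_E=0, N_C=4, L=8
Step 2: N_B=12, N_E=4, N_C=8, L=24
Step 3: N_B=36, N_E=12, N_C=16, L=64
Step 4: N_B=100, N_E=36, N_C=32, L=168


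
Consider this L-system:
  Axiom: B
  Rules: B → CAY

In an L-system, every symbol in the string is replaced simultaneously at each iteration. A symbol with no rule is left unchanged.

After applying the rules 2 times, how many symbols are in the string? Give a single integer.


Step 0: length = 1
Step 1: length = 3
Step 2: length = 3

Answer: 3


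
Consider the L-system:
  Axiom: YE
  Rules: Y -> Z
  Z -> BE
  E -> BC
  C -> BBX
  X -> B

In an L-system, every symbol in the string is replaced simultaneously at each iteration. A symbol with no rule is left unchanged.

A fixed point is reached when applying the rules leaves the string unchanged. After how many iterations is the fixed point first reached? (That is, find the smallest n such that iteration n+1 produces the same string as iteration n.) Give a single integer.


Step 0: YE
Step 1: ZBC
Step 2: BEBBBX
Step 3: BBCBBBB
Step 4: BBBBXBBBB
Step 5: BBBBBBBBB
Step 6: BBBBBBBBB  (unchanged — fixed point at step 5)

Answer: 5


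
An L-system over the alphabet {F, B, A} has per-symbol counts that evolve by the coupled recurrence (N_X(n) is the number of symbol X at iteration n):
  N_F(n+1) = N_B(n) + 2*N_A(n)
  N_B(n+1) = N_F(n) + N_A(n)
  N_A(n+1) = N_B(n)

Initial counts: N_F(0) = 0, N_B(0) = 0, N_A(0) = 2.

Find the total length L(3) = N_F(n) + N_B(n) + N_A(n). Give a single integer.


Answer: 16

Derivation:
Step 0: N_F=0, N_B=0, N_A=2, L=2
Step 1: N_F=4, N_B=2, N_A=0, L=6
Step 2: N_F=2, N_B=4, N_A=2, L=8
Step 3: N_F=8, N_B=4, N_A=4, L=16


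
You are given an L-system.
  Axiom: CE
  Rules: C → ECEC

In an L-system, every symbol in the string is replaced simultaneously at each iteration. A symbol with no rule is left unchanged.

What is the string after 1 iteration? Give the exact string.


Step 0: CE
Step 1: ECECE

Answer: ECECE


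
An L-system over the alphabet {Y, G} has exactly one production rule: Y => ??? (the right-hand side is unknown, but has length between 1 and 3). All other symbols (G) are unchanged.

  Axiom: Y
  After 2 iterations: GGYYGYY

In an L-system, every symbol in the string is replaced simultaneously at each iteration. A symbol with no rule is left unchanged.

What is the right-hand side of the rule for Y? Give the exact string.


Answer: GYY

Derivation:
Trying Y => GYY:
  Step 0: Y
  Step 1: GYY
  Step 2: GGYYGYY
Matches the given result.


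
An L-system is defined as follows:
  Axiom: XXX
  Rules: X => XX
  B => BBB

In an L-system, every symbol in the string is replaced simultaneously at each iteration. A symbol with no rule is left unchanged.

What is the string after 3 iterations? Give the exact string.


Answer: XXXXXXXXXXXXXXXXXXXXXXXX

Derivation:
Step 0: XXX
Step 1: XXXXXX
Step 2: XXXXXXXXXXXX
Step 3: XXXXXXXXXXXXXXXXXXXXXXXX


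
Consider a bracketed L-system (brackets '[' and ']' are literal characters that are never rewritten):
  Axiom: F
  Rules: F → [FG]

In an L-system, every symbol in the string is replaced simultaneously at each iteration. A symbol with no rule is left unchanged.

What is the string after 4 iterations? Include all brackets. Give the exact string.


Answer: [[[[FG]G]G]G]

Derivation:
Step 0: F
Step 1: [FG]
Step 2: [[FG]G]
Step 3: [[[FG]G]G]
Step 4: [[[[FG]G]G]G]


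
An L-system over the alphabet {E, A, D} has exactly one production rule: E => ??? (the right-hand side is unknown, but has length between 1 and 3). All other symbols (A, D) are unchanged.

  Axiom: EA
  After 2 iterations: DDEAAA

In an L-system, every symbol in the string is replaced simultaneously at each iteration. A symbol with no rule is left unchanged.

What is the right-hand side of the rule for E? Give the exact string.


Answer: DEA

Derivation:
Trying E => DEA:
  Step 0: EA
  Step 1: DEAA
  Step 2: DDEAAA
Matches the given result.


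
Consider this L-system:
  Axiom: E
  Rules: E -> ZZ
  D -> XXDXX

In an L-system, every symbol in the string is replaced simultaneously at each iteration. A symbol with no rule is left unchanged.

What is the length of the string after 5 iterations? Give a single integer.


Answer: 2

Derivation:
Step 0: length = 1
Step 1: length = 2
Step 2: length = 2
Step 3: length = 2
Step 4: length = 2
Step 5: length = 2


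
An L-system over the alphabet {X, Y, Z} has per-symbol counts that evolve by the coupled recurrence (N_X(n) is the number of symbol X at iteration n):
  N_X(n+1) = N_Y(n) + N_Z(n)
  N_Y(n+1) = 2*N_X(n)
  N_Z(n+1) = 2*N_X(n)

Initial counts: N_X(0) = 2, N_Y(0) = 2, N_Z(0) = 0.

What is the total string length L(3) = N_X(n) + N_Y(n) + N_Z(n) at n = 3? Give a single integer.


Step 0: N_X=2, N_Y=2, N_Z=0, L=4
Step 1: N_X=2, N_Y=4, N_Z=4, L=10
Step 2: N_X=8, N_Y=4, N_Z=4, L=16
Step 3: N_X=8, N_Y=16, N_Z=16, L=40

Answer: 40


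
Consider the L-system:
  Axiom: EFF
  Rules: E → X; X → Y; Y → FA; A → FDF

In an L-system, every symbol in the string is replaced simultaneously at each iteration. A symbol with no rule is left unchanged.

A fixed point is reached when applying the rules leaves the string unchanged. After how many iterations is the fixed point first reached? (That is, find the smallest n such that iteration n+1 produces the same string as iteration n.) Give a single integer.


Step 0: EFF
Step 1: XFF
Step 2: YFF
Step 3: FAFF
Step 4: FFDFFF
Step 5: FFDFFF  (unchanged — fixed point at step 4)

Answer: 4


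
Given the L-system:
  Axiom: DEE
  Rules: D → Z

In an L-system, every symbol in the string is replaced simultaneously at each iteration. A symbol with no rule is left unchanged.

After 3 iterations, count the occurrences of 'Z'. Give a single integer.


Step 0: DEE  (0 'Z')
Step 1: ZEE  (1 'Z')
Step 2: ZEE  (1 'Z')
Step 3: ZEE  (1 'Z')

Answer: 1


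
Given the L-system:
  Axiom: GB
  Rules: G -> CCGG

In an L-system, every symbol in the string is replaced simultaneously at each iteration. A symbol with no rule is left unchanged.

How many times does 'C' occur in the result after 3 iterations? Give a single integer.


Step 0: GB  (0 'C')
Step 1: CCGGB  (2 'C')
Step 2: CCCCGGCCGGB  (6 'C')
Step 3: CCCCCCGGCCGGCCCCGGCCGGB  (14 'C')

Answer: 14


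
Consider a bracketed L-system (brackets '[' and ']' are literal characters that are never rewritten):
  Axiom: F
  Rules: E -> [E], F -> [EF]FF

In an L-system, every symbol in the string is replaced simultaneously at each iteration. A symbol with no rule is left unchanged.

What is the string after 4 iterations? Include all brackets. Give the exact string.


Step 0: F
Step 1: [EF]FF
Step 2: [[E][EF]FF][EF]FF[EF]FF
Step 3: [[[E]][[E][EF]FF][EF]FF[EF]FF][[E][EF]FF][EF]FF[EF]FF[[E][EF]FF][EF]FF[EF]FF
Step 4: [[[[E]]][[[E]][[E][EF]FF][EF]FF[EF]FF][[E][EF]FF][EF]FF[EF]FF[[E][EF]FF][EF]FF[EF]FF][[[E]][[E][EF]FF][EF]FF[EF]FF][[E][EF]FF][EF]FF[EF]FF[[E][EF]FF][EF]FF[EF]FF[[[E]][[E][EF]FF][EF]FF[EF]FF][[E][EF]FF][EF]FF[EF]FF[[E][EF]FF][EF]FF[EF]FF

Answer: [[[[E]]][[[E]][[E][EF]FF][EF]FF[EF]FF][[E][EF]FF][EF]FF[EF]FF[[E][EF]FF][EF]FF[EF]FF][[[E]][[E][EF]FF][EF]FF[EF]FF][[E][EF]FF][EF]FF[EF]FF[[E][EF]FF][EF]FF[EF]FF[[[E]][[E][EF]FF][EF]FF[EF]FF][[E][EF]FF][EF]FF[EF]FF[[E][EF]FF][EF]FF[EF]FF
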